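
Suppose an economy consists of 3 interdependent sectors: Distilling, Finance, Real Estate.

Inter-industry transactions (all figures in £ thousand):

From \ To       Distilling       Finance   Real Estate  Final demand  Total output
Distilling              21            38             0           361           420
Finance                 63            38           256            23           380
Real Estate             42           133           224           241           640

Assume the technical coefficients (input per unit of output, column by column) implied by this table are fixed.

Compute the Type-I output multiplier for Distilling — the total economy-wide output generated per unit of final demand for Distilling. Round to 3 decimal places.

m_1 = 1.773

Technical coefficients a_ij = z_ij / X_j:
  a_11 = 21/420 = 0.05, a_21 = 63/420 = 0.15, a_31 = 42/420 = 0.10
  a_12 = 38/380 = 0.10, a_22 = 38/380 = 0.10, a_32 = 133/380 = 0.35
  a_13 = 0/640 = 0.00, a_23 = 256/640 = 0.40, a_33 = 224/640 = 0.35
I − A =
  [   0.95    -0.10     0.00]
  [  -0.15     0.90    -0.40]
  [  -0.10    -0.35     0.65]
Cofactors of I−A, C_ij = (−1)^(i+j)·(minor ij) (rows/columns in the sector order above):
  C_11 = (0.90)(0.65) − (-0.40)(-0.35) = 0.4450
  C_12 = −[(-0.15)(0.65) − (-0.40)(-0.10)] = 0.1375
  C_13 = (-0.15)(-0.35) − (0.90)(-0.10) = 0.1425
  C_21 = −[(-0.10)(0.65) − (0.00)(-0.35)] = 0.0650
  C_22 = (0.95)(0.65) − (0.00)(-0.10) = 0.6175
  C_23 = −[(0.95)(-0.35) − (-0.10)(-0.10)] = 0.3425
  C_31 = (-0.10)(-0.40) − (0.00)(0.90) = 0.0400
  C_32 = −[(0.95)(-0.40) − (0.00)(-0.15)] = 0.3800
  C_33 = (0.95)(0.90) − (-0.10)(-0.15) = 0.8400
det(I−A) = Σ_j (I−A)_1j·C_1j = (0.95)(0.4450) + (-0.10)(0.1375) + (0.00)(0.1425) = 0.4090
adj(I−A) = Cᵀ =
  [ 0.4450   0.0650   0.0400]
  [ 0.1375   0.6175   0.3800]
  [ 0.1425   0.3425   0.8400]
(I − A)⁻¹ = adj(I−A) / det(I−A) ≈
  [   1.0880     0.1589     0.0978]
  [   0.3362     1.5098     0.9291]
  [   0.3484     0.8374     2.0538]
The output multiplier for sector j is the column-j sum of the Leontief inverse (I − A)⁻¹ = adj(I−A) / det(I−A).
Column 1 of adj(I−A): (0.4450, 0.1375, 0.1425); det(I−A) = 0.4090.
m_1 = (0.4450 + 0.1375 + 0.1425) / 0.4090 = 0.725 / 0.4090 ≈ 1.773.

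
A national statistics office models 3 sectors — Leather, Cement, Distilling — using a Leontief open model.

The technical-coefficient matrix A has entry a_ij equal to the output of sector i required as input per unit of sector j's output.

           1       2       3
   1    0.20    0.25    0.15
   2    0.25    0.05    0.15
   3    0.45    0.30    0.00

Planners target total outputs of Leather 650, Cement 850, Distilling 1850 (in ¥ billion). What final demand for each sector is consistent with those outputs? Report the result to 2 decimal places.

d_1 = 30.00, d_2 = 367.50, d_3 = 1302.50

I − A =
  [   0.80    -0.25    -0.15]
  [  -0.25     0.95    -0.15]
  [  -0.45    -0.30     1.00]
d = (I − A) x:
  d_1 = (+0.80)·650 + (-0.25)·850 + (-0.15)·1850 = 30.00
  d_2 = (-0.25)·650 + (+0.95)·850 + (-0.15)·1850 = 367.50
  d_3 = (-0.45)·650 + (-0.30)·850 + (+1.00)·1850 = 1302.50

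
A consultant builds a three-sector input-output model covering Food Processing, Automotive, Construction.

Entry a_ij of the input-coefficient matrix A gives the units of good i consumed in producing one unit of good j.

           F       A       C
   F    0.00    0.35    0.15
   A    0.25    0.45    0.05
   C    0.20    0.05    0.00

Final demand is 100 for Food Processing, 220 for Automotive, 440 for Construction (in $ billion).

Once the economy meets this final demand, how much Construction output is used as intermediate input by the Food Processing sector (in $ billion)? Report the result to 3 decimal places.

I − A =
  [   1.00    -0.35    -0.15]
  [  -0.25     0.55    -0.05]
  [  -0.20    -0.05     1.00]
Cofactors of I−A, C_ij = (−1)^(i+j)·(minor ij) (rows/columns in the sector order above):
  C_11 = (0.55)(1.00) − (-0.05)(-0.05) = 0.5475
  C_12 = −[(-0.25)(1.00) − (-0.05)(-0.20)] = 0.2600
  C_13 = (-0.25)(-0.05) − (0.55)(-0.20) = 0.1225
  C_21 = −[(-0.35)(1.00) − (-0.15)(-0.05)] = 0.3575
  C_22 = (1.00)(1.00) − (-0.15)(-0.20) = 0.9700
  C_23 = −[(1.00)(-0.05) − (-0.35)(-0.20)] = 0.1200
  C_31 = (-0.35)(-0.05) − (-0.15)(0.55) = 0.1000
  C_32 = −[(1.00)(-0.05) − (-0.15)(-0.25)] = 0.0875
  C_33 = (1.00)(0.55) − (-0.35)(-0.25) = 0.4625
det(I−A) = Σ_j (I−A)_1j·C_1j = (1.00)(0.5475) + (-0.35)(0.2600) + (-0.15)(0.1225) = 0.438125
adj(I−A) = Cᵀ =
  [ 0.5475   0.3575   0.1000]
  [ 0.2600   0.9700   0.0875]
  [ 0.1225   0.1200   0.4625]
(I − A)⁻¹ = adj(I−A) / det(I−A) ≈
  [   1.2496     0.8160     0.2282]
  [   0.5934     2.2140     0.1997]
  [   0.2796     0.2739     1.0556]
First solve x = (I − A)⁻¹ d = adj(I−A)·d / det(I−A); in particular x_F = (0.5475·100 + 0.3575·220 + 0.1000·440) / 0.438125 = 177.40 / 0.438125 ≈ 404.90728.
Intermediate flow from C to F: z_CF = a_CF · x_F = 0.20 × 177.40 / 0.438125 = 35.48 / 0.438125 ≈ 80.981.

z_CF = 80.981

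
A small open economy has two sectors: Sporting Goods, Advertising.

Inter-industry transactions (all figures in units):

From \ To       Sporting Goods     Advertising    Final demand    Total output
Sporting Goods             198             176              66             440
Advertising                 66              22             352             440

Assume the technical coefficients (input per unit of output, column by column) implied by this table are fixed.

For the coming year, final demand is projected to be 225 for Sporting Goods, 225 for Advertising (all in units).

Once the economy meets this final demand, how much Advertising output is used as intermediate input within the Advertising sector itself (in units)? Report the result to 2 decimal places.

Technical coefficients a_ij = z_ij / X_j:
  a_SS = 198/440 = 0.45, a_AS = 66/440 = 0.15
  a_SA = 176/440 = 0.40, a_AA = 22/440 = 0.05
I − A =
  [   0.55    -0.40]
  [  -0.15     0.95]
det(I−A) = (0.55)(0.95) − (-0.40)(-0.15) = 0.4625
adj(I−A) = [[0.95, 0.40], [0.15, 0.55]]
(I − A)⁻¹ = adj(I−A) / det(I−A) ≈
  [   2.0541     0.8649]
  [   0.3243     1.1892]
First solve x = (I − A)⁻¹ d = adj(I−A)·d / det(I−A); in particular x_A = (0.15·225 + 0.55·225) / 0.4625 = 157.50 / 0.4625 ≈ 340.5405.
Intermediate flow from A to A: z_AA = a_AA · x_A = 0.05 × 157.50 / 0.4625 = 7.875 / 0.4625 ≈ 17.03.

z_AA = 17.03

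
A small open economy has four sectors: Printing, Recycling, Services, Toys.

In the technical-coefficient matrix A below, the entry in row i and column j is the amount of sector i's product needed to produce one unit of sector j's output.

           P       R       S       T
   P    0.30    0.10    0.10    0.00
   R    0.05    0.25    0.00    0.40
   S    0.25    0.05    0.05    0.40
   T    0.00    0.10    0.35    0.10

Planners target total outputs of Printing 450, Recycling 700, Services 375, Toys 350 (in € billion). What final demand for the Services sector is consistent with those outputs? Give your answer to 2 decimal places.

I − A =
  [   0.70    -0.10    -0.10     0.00]
  [  -0.05     0.75     0.00    -0.40]
  [  -0.25    -0.05     0.95    -0.40]
  [   0.00    -0.10    -0.35     0.90]
d = (I − A) x:
  d_P = (+0.70)·450 + (-0.10)·700 + (-0.10)·375 + (+0.00)·350 = 207.50
  d_R = (-0.05)·450 + (+0.75)·700 + (+0.00)·375 + (-0.40)·350 = 362.50
  d_S = (-0.25)·450 + (-0.05)·700 + (+0.95)·375 + (-0.40)·350 = 68.75
  d_T = (+0.00)·450 + (-0.10)·700 + (-0.35)·375 + (+0.90)·350 = 113.75

d_S = 68.75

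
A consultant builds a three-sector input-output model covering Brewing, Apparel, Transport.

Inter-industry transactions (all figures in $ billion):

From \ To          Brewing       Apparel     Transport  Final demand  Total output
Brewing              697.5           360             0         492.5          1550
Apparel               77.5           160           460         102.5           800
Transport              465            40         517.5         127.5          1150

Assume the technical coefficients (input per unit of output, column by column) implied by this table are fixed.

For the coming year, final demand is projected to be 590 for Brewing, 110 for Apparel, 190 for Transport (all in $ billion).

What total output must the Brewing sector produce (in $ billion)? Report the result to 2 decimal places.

Technical coefficients a_ij = z_ij / X_j:
  a_11 = 697.5/1550 = 0.45, a_21 = 77.5/1550 = 0.05, a_31 = 465/1550 = 0.30
  a_12 = 360/800 = 0.45, a_22 = 160/800 = 0.20, a_32 = 40/800 = 0.05
  a_13 = 0/1150 = 0.00, a_23 = 460/1150 = 0.40, a_33 = 517.5/1150 = 0.45
I − A =
  [   0.55    -0.45     0.00]
  [  -0.05     0.80    -0.40]
  [  -0.30    -0.05     0.55]
Cofactors of I−A, C_ij = (−1)^(i+j)·(minor ij) (rows/columns in the sector order above):
  C_11 = (0.80)(0.55) − (-0.40)(-0.05) = 0.4200
  C_12 = −[(-0.05)(0.55) − (-0.40)(-0.30)] = 0.1475
  C_13 = (-0.05)(-0.05) − (0.80)(-0.30) = 0.2425
  C_21 = −[(-0.45)(0.55) − (0.00)(-0.05)] = 0.2475
  C_22 = (0.55)(0.55) − (0.00)(-0.30) = 0.3025
  C_23 = −[(0.55)(-0.05) − (-0.45)(-0.30)] = 0.1625
  C_31 = (-0.45)(-0.40) − (0.00)(0.80) = 0.1800
  C_32 = −[(0.55)(-0.40) − (0.00)(-0.05)] = 0.2200
  C_33 = (0.55)(0.80) − (-0.45)(-0.05) = 0.4175
det(I−A) = Σ_j (I−A)_1j·C_1j = (0.55)(0.4200) + (-0.45)(0.1475) + (0.00)(0.2425) = 0.164625
adj(I−A) = Cᵀ =
  [ 0.4200   0.2475   0.1800]
  [ 0.1475   0.3025   0.2200]
  [ 0.2425   0.1625   0.4175]
(I − A)⁻¹ = adj(I−A) / det(I−A) ≈
  [   2.5513     1.5034     1.0934]
  [   0.8960     1.8375     1.3364]
  [   1.4730     0.9871     2.5361]
x = (I − A)⁻¹ d = adj(I−A)·d / det(I−A), with det(I−A) = 0.164625:
  x_1 = (0.4200·590 + 0.2475·110 + 0.1800·190) / 0.164625 = 309.225 / 0.164625 ≈ 1878.36
  x_2 = (0.1475·590 + 0.3025·110 + 0.2200·190) / 0.164625 = 162.10 / 0.164625 ≈ 984.66
  x_3 = (0.2425·590 + 0.1625·110 + 0.4175·190) / 0.164625 = 240.275 / 0.164625 ≈ 1459.53

x_1 = 1878.36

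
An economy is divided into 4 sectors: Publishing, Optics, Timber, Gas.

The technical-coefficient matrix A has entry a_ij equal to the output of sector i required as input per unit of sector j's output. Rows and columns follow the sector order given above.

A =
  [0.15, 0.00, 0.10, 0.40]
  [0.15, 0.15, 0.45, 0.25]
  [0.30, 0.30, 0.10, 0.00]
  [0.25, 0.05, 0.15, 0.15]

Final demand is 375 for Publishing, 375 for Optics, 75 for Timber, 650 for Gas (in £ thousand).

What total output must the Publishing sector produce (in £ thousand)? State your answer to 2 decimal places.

I − A =
  [   0.85     0.00    -0.10    -0.40]
  [  -0.15     0.85    -0.45    -0.25]
  [  -0.30    -0.30     0.90     0.00]
  [  -0.25    -0.05    -0.15     0.85]
Compute the cofactors C_ij = (−1)^(i+j)·(3×3 minor ij) of I−A; the adjugate is their transpose:
adj(I−A) = Cᵀ =
  [ 0.51300   0.06150   0.13100   0.25950]
  [ 0.29700   0.51675   0.34000   0.29175]
  [ 0.27000   0.19275   0.51550   0.18375]
  [ 0.21600   0.08250   0.14950   0.50550]
det(I−A) = Σ_j (I−A)_1j·C_1j = (0.85)(0.51300) + (0.00)(0.29700) + (-0.10)(0.27000) + (-0.40)(0.21600) = 0.32265
(I − A)⁻¹ = adj(I−A) / det(I−A) ≈
  [   1.5900     0.1906     0.4060     0.8043]
  [   0.9205     1.6016     1.0538     0.9042]
  [   0.8368     0.5974     1.5977     0.5695]
  [   0.6695     0.2557     0.4634     1.5667]
x = (I − A)⁻¹ d = adj(I−A)·d / det(I−A), with det(I−A) = 0.32265:
  x_1 = (0.51300·375 + 0.06150·375 + 0.13100·75 + 0.25950·650) / 0.32265 = 393.9375 / 0.32265 ≈ 1220.94
  x_2 = (0.29700·375 + 0.51675·375 + 0.34000·75 + 0.29175·650) / 0.32265 = 520.29375 / 0.32265 ≈ 1612.56
  x_3 = (0.27000·375 + 0.19275·375 + 0.51550·75 + 0.18375·650) / 0.32265 = 331.63125 / 0.32265 ≈ 1027.84
  x_4 = (0.21600·375 + 0.08250·375 + 0.14950·75 + 0.50550·650) / 0.32265 = 451.725 / 0.32265 ≈ 1400.05

x_1 = 1220.94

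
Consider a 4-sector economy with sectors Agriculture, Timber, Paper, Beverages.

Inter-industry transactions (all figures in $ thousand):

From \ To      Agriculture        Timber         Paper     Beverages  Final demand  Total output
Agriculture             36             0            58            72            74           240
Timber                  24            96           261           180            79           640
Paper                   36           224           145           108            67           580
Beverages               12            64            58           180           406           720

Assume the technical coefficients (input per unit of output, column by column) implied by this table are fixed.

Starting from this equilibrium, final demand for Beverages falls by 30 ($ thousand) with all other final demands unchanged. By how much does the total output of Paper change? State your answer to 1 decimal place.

Technical coefficients a_ij = z_ij / X_j:
  a_11 = 36/240 = 0.15, a_21 = 24/240 = 0.10, a_31 = 36/240 = 0.15, a_41 = 12/240 = 0.05
  a_12 = 0/640 = 0.00, a_22 = 96/640 = 0.15, a_32 = 224/640 = 0.35, a_42 = 64/640 = 0.10
  a_13 = 58/580 = 0.10, a_23 = 261/580 = 0.45, a_33 = 145/580 = 0.25, a_43 = 58/580 = 0.10
  a_14 = 72/720 = 0.10, a_24 = 180/720 = 0.25, a_34 = 108/720 = 0.15, a_44 = 180/720 = 0.25
I − A =
  [   0.85     0.00    -0.10    -0.10]
  [  -0.10     0.85    -0.45    -0.25]
  [  -0.15    -0.35     0.75    -0.15]
  [  -0.05    -0.10    -0.10     0.75]
Compute the cofactors C_ij = (−1)^(i+j)·(3×3 minor ij) of I−A; the adjugate is their transpose:
adj(I−A) = Cᵀ =
  [ 0.313000   0.038750   0.074250   0.069500]
  [ 0.121875   0.448125   0.315625   0.228750]
  [ 0.130375   0.235625   0.515375   0.199000]
  [ 0.054500   0.093750   0.115750   0.391750]
det(I−A) = Σ_j (I−A)_1j·C_1j = (0.85)(0.313000) + (0.00)(0.121875) + (-0.10)(0.130375) + (-0.10)(0.054500) = 0.2475625
(I − A)⁻¹ = adj(I−A) / det(I−A) ≈
  [   1.2643     0.1565     0.2999     0.2807]
  [   0.4923     1.8101     1.2749     0.9240]
  [   0.5266     0.9518     2.0818     0.8038]
  [   0.2201     0.3787     0.4676     1.5824]
Δx = (I − A)⁻¹ Δd with Δd having -30 in the Beverages component and 0 elsewhere.
So Δx_3 = L_34 · (-30), where L_34 = adj(I−A)_34 / det(I−A) = 0.199000 / 0.2475625.
Δx_3 = 0.199000 × (-30) / 0.2475625 = -5.97 / 0.2475625 ≈ -24.1.

Δx_3 = -24.1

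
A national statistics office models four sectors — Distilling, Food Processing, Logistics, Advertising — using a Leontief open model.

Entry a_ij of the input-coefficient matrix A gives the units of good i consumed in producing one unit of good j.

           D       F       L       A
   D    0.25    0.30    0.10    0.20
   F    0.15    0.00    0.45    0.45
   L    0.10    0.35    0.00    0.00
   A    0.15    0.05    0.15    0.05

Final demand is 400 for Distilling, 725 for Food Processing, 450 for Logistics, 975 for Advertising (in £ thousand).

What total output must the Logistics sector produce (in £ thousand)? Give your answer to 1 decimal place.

I − A =
  [   0.75    -0.30    -0.10    -0.20]
  [  -0.15     1.00    -0.45    -0.45]
  [  -0.10    -0.35     1.00     0.00]
  [  -0.15    -0.05    -0.15     0.95]
Compute the cofactors C_ij = (−1)^(i+j)·(3×3 minor ij) of I−A; the adjugate is their transpose:
adj(I−A) = Cᵀ =
  [ 0.754250   0.338750   0.275750   0.319250]
  [ 0.259500   0.670000   0.383250   0.372000]
  [ 0.166250   0.268375   0.601125   0.162125]
  [ 0.159000   0.131125   0.158625   0.558125]
det(I−A) = Σ_j (I−A)_1j·C_1j = (0.75)(0.754250) + (-0.30)(0.259500) + (-0.10)(0.166250) + (-0.20)(0.159000) = 0.4394125
(I − A)⁻¹ = adj(I−A) / det(I−A) ≈
  [   1.7165     0.7709     0.6275     0.7265]
  [   0.5906     1.5248     0.8722     0.8466]
  [   0.3783     0.6108     1.3680     0.3690]
  [   0.3618     0.2984     0.3610     1.2702]
x = (I − A)⁻¹ d = adj(I−A)·d / det(I−A), with det(I−A) = 0.4394125:
  x_D = (0.754250·400 + 0.338750·725 + 0.275750·450 + 0.319250·975) / 0.4394125 = 982.65 / 0.4394125 ≈ 2236.3
  x_F = (0.259500·400 + 0.670000·725 + 0.383250·450 + 0.372000·975) / 0.4394125 = 1124.7125 / 0.4394125 ≈ 2559.6
  x_L = (0.166250·400 + 0.268375·725 + 0.601125·450 + 0.162125·975) / 0.4394125 = 689.65 / 0.4394125 ≈ 1569.5
  x_A = (0.159000·400 + 0.131125·725 + 0.158625·450 + 0.558125·975) / 0.4394125 = 774.21875 / 0.4394125 ≈ 1761.9

x_L = 1569.5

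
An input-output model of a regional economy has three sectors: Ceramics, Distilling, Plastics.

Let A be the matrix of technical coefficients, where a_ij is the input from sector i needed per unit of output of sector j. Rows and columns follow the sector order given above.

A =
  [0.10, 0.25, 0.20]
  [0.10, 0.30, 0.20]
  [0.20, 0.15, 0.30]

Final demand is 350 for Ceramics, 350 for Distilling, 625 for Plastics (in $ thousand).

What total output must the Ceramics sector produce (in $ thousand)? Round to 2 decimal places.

x_1 = 988.75

I − A =
  [   0.90    -0.25    -0.20]
  [  -0.10     0.70    -0.20]
  [  -0.20    -0.15     0.70]
Cofactors of I−A, C_ij = (−1)^(i+j)·(minor ij) (rows/columns in the sector order above):
  C_11 = (0.70)(0.70) − (-0.20)(-0.15) = 0.4600
  C_12 = −[(-0.10)(0.70) − (-0.20)(-0.20)] = 0.1100
  C_13 = (-0.10)(-0.15) − (0.70)(-0.20) = 0.1550
  C_21 = −[(-0.25)(0.70) − (-0.20)(-0.15)] = 0.2050
  C_22 = (0.90)(0.70) − (-0.20)(-0.20) = 0.5900
  C_23 = −[(0.90)(-0.15) − (-0.25)(-0.20)] = 0.1850
  C_31 = (-0.25)(-0.20) − (-0.20)(0.70) = 0.1900
  C_32 = −[(0.90)(-0.20) − (-0.20)(-0.10)] = 0.2000
  C_33 = (0.90)(0.70) − (-0.25)(-0.10) = 0.6050
det(I−A) = Σ_j (I−A)_1j·C_1j = (0.90)(0.4600) + (-0.25)(0.1100) + (-0.20)(0.1550) = 0.3555
adj(I−A) = Cᵀ =
  [ 0.4600   0.2050   0.1900]
  [ 0.1100   0.5900   0.2000]
  [ 0.1550   0.1850   0.6050]
(I − A)⁻¹ = adj(I−A) / det(I−A) ≈
  [   1.2940     0.5767     0.5345]
  [   0.3094     1.6596     0.5626]
  [   0.4360     0.5204     1.7018]
x = (I − A)⁻¹ d = adj(I−A)·d / det(I−A), with det(I−A) = 0.3555:
  x_1 = (0.4600·350 + 0.2050·350 + 0.1900·625) / 0.3555 = 351.50 / 0.3555 ≈ 988.75
  x_2 = (0.1100·350 + 0.5900·350 + 0.2000·625) / 0.3555 = 370.00 / 0.3555 ≈ 1040.79
  x_3 = (0.1550·350 + 0.1850·350 + 0.6050·625) / 0.3555 = 497.125 / 0.3555 ≈ 1398.38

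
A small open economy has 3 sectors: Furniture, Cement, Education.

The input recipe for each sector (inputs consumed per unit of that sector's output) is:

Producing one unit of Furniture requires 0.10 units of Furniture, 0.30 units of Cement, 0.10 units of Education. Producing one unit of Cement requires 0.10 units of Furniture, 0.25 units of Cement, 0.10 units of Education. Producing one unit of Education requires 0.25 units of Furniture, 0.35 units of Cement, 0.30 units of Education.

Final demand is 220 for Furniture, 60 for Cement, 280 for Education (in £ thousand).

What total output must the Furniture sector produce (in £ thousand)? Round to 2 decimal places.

x_1 = 450.48

I − A =
  [   0.90    -0.10    -0.25]
  [  -0.30     0.75    -0.35]
  [  -0.10    -0.10     0.70]
Cofactors of I−A, C_ij = (−1)^(i+j)·(minor ij) (rows/columns in the sector order above):
  C_11 = (0.75)(0.70) − (-0.35)(-0.10) = 0.4900
  C_12 = −[(-0.30)(0.70) − (-0.35)(-0.10)] = 0.2450
  C_13 = (-0.30)(-0.10) − (0.75)(-0.10) = 0.1050
  C_21 = −[(-0.10)(0.70) − (-0.25)(-0.10)] = 0.0950
  C_22 = (0.90)(0.70) − (-0.25)(-0.10) = 0.6050
  C_23 = −[(0.90)(-0.10) − (-0.10)(-0.10)] = 0.1000
  C_31 = (-0.10)(-0.35) − (-0.25)(0.75) = 0.2225
  C_32 = −[(0.90)(-0.35) − (-0.25)(-0.30)] = 0.3900
  C_33 = (0.90)(0.75) − (-0.10)(-0.30) = 0.6450
det(I−A) = Σ_j (I−A)_1j·C_1j = (0.90)(0.4900) + (-0.10)(0.2450) + (-0.25)(0.1050) = 0.39025
adj(I−A) = Cᵀ =
  [ 0.4900   0.0950   0.2225]
  [ 0.2450   0.6050   0.3900]
  [ 0.1050   0.1000   0.6450]
(I − A)⁻¹ = adj(I−A) / det(I−A) ≈
  [   1.2556     0.2434     0.5701]
  [   0.6278     1.5503     0.9994]
  [   0.2691     0.2562     1.6528]
x = (I − A)⁻¹ d = adj(I−A)·d / det(I−A), with det(I−A) = 0.39025:
  x_1 = (0.4900·220 + 0.0950·60 + 0.2225·280) / 0.39025 = 175.80 / 0.39025 ≈ 450.48
  x_2 = (0.2450·220 + 0.6050·60 + 0.3900·280) / 0.39025 = 199.40 / 0.39025 ≈ 510.95
  x_3 = (0.1050·220 + 0.1000·60 + 0.6450·280) / 0.39025 = 209.70 / 0.39025 ≈ 537.35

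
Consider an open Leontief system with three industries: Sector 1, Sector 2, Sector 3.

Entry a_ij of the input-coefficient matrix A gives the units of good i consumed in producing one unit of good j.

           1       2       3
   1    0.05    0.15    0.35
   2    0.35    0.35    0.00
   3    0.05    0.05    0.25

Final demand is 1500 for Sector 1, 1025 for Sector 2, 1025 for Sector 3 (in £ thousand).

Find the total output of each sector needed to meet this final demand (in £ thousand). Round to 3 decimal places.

I − A =
  [   0.95    -0.15    -0.35]
  [  -0.35     0.65     0.00]
  [  -0.05    -0.05     0.75]
Cofactors of I−A, C_ij = (−1)^(i+j)·(minor ij) (rows/columns in the sector order above):
  C_11 = (0.65)(0.75) − (0.00)(-0.05) = 0.4875
  C_12 = −[(-0.35)(0.75) − (0.00)(-0.05)] = 0.2625
  C_13 = (-0.35)(-0.05) − (0.65)(-0.05) = 0.0500
  C_21 = −[(-0.15)(0.75) − (-0.35)(-0.05)] = 0.1300
  C_22 = (0.95)(0.75) − (-0.35)(-0.05) = 0.6950
  C_23 = −[(0.95)(-0.05) − (-0.15)(-0.05)] = 0.0550
  C_31 = (-0.15)(0.00) − (-0.35)(0.65) = 0.2275
  C_32 = −[(0.95)(0.00) − (-0.35)(-0.35)] = 0.1225
  C_33 = (0.95)(0.65) − (-0.15)(-0.35) = 0.5650
det(I−A) = Σ_j (I−A)_1j·C_1j = (0.95)(0.4875) + (-0.15)(0.2625) + (-0.35)(0.0500) = 0.40625
adj(I−A) = Cᵀ =
  [ 0.4875   0.1300   0.2275]
  [ 0.2625   0.6950   0.1225]
  [ 0.0500   0.0550   0.5650]
(I − A)⁻¹ = adj(I−A) / det(I−A) ≈
  [   1.2000     0.3200     0.5600]
  [   0.6462     1.7108     0.3015]
  [   0.1231     0.1354     1.3908]
x = (I − A)⁻¹ d = adj(I−A)·d / det(I−A), with det(I−A) = 0.40625:
  x_1 = (0.4875·1500 + 0.1300·1025 + 0.2275·1025) / 0.40625 = 1097.6875 / 0.40625 = 2702.000
  x_2 = (0.2625·1500 + 0.6950·1025 + 0.1225·1025) / 0.40625 = 1231.6875 / 0.40625 ≈ 3031.846
  x_3 = (0.0500·1500 + 0.0550·1025 + 0.5650·1025) / 0.40625 = 710.50 / 0.40625 ≈ 1748.923

x_1 = 2702.000, x_2 = 3031.846, x_3 = 1748.923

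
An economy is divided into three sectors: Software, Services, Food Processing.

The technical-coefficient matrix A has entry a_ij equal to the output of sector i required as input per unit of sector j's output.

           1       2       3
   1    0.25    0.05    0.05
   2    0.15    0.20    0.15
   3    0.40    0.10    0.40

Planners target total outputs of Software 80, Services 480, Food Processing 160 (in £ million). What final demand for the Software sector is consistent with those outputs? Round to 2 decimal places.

d_1 = 28.00

I − A =
  [   0.75    -0.05    -0.05]
  [  -0.15     0.80    -0.15]
  [  -0.40    -0.10     0.60]
d = (I − A) x:
  d_1 = (+0.75)·80 + (-0.05)·480 + (-0.05)·160 = 28.00
  d_2 = (-0.15)·80 + (+0.80)·480 + (-0.15)·160 = 348.00
  d_3 = (-0.40)·80 + (-0.10)·480 + (+0.60)·160 = 16.00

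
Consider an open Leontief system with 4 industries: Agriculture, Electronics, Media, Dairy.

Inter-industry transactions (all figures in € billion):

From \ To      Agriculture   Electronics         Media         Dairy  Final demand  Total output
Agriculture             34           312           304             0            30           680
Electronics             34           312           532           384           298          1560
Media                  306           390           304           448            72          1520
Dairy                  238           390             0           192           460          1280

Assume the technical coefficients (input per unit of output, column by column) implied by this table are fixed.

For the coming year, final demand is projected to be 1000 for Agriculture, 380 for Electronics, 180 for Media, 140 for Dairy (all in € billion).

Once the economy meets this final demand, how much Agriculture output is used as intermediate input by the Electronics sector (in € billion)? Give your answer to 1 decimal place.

Technical coefficients a_ij = z_ij / X_j:
  a_AA = 34/680 = 0.05, a_EA = 34/680 = 0.05, a_MA = 306/680 = 0.45, a_DA = 238/680 = 0.35
  a_AE = 312/1560 = 0.20, a_EE = 312/1560 = 0.20, a_ME = 390/1560 = 0.25, a_DE = 390/1560 = 0.25
  a_AM = 304/1520 = 0.20, a_EM = 532/1520 = 0.35, a_MM = 304/1520 = 0.20, a_DM = 0/1520 = 0.00
  a_AD = 0/1280 = 0.00, a_ED = 384/1280 = 0.30, a_MD = 448/1280 = 0.35, a_DD = 192/1280 = 0.15
I − A =
  [   0.95    -0.20    -0.20     0.00]
  [  -0.05     0.80    -0.35    -0.30]
  [  -0.45    -0.25     0.80    -0.35]
  [  -0.35    -0.25     0.00     0.85]
Compute the cofactors C_ij = (−1)^(i+j)·(3×3 minor ij) of I−A; the adjugate is their transpose:
adj(I−A) = Cᵀ =
  [ 0.379000   0.196000   0.180500   0.143500]
  [ 0.294750   0.545000   0.312125   0.320875]
  [ 0.411500   0.386000   0.545250   0.360750]
  [ 0.242750   0.241000   0.166125   0.410875]
det(I−A) = Σ_j (I−A)_1j·C_1j = (0.95)(0.379000) + (-0.20)(0.294750) + (-0.20)(0.411500) + (0.00)(0.242750) = 0.2188
(I − A)⁻¹ = adj(I−A) / det(I−A) ≈
  [   1.7322     0.8958     0.8250     0.6559]
  [   1.3471     2.4909     1.4265     1.4665]
  [   1.8807     1.7642     2.4920     1.6488]
  [   1.1095     1.1015     0.7593     1.8779]
First solve x = (I − A)⁻¹ d = adj(I−A)·d / det(I−A); in particular x_E = (0.294750·1000 + 0.545000·380 + 0.312125·180 + 0.320875·140) / 0.2188 = 602.955 / 0.2188 ≈ 2755.736.
Intermediate flow from A to E: z_AE = a_AE · x_E = 0.20 × 602.955 / 0.2188 = 120.591 / 0.2188 ≈ 551.1.

z_AE = 551.1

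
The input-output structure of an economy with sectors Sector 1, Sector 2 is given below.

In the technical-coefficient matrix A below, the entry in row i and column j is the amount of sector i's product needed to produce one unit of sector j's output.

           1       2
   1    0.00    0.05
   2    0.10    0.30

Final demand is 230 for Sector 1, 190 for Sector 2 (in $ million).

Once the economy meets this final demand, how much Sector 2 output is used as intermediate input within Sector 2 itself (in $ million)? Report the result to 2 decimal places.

I − A =
  [   1.00    -0.05]
  [  -0.10     0.70]
det(I−A) = (1.00)(0.70) − (-0.05)(-0.10) = 0.6950
adj(I−A) = [[0.70, 0.05], [0.10, 1.00]]
(I − A)⁻¹ = adj(I−A) / det(I−A) ≈
  [   1.0072     0.0719]
  [   0.1439     1.4388]
First solve x = (I − A)⁻¹ d = adj(I−A)·d / det(I−A); in particular x_2 = (0.10·230 + 1.00·190) / 0.6950 = 213.00 / 0.6950 ≈ 306.4748.
Intermediate flow from 2 to 2: z_22 = a_22 · x_2 = 0.30 × 213.00 / 0.6950 = 63.90 / 0.6950 ≈ 91.94.

z_22 = 91.94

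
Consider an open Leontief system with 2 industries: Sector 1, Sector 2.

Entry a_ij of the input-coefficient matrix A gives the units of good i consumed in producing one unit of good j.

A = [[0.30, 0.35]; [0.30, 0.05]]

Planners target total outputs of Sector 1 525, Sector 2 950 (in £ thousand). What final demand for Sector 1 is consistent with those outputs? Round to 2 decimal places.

I − A =
  [   0.70    -0.35]
  [  -0.30     0.95]
d = (I − A) x:
  d_1 = (+0.70)·525 + (-0.35)·950 = 35.00
  d_2 = (-0.30)·525 + (+0.95)·950 = 745.00

d_1 = 35.00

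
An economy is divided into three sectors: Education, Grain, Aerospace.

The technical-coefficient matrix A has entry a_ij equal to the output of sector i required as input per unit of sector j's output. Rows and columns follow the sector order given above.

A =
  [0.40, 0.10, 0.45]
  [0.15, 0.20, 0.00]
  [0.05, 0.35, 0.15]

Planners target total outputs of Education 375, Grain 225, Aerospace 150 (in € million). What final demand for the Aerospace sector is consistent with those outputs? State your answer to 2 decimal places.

d_3 = 30.00

I − A =
  [   0.60    -0.10    -0.45]
  [  -0.15     0.80     0.00]
  [  -0.05    -0.35     0.85]
d = (I − A) x:
  d_1 = (+0.60)·375 + (-0.10)·225 + (-0.45)·150 = 135.00
  d_2 = (-0.15)·375 + (+0.80)·225 + (+0.00)·150 = 123.75
  d_3 = (-0.05)·375 + (-0.35)·225 + (+0.85)·150 = 30.00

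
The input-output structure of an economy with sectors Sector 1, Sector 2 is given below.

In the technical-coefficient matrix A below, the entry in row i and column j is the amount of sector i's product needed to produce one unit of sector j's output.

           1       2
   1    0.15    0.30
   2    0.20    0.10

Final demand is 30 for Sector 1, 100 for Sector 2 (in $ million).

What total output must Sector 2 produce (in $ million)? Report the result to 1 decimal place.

x_2 = 129.1

I − A =
  [   0.85    -0.30]
  [  -0.20     0.90]
det(I−A) = (0.85)(0.90) − (-0.30)(-0.20) = 0.7050
adj(I−A) = [[0.90, 0.30], [0.20, 0.85]]
(I − A)⁻¹ = adj(I−A) / det(I−A) ≈
  [   1.2766     0.4255]
  [   0.2837     1.2057]
x = (I − A)⁻¹ d = adj(I−A)·d / det(I−A), with det(I−A) = 0.7050:
  x_1 = (0.90·30 + 0.30·100) / 0.7050 = 57.00 / 0.7050 ≈ 80.9
  x_2 = (0.20·30 + 0.85·100) / 0.7050 = 91.00 / 0.7050 ≈ 129.1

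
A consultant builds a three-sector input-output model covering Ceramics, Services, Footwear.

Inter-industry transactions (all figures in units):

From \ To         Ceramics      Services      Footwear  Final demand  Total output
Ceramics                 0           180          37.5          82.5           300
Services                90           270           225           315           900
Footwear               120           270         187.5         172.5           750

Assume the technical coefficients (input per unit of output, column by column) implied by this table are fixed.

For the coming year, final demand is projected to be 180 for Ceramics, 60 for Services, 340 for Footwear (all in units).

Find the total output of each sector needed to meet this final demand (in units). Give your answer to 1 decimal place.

Technical coefficients a_ij = z_ij / X_j:
  a_CC = 0/300 = 0.00, a_SC = 90/300 = 0.30, a_FC = 120/300 = 0.40
  a_CS = 180/900 = 0.20, a_SS = 270/900 = 0.30, a_FS = 270/900 = 0.30
  a_CF = 37.5/750 = 0.05, a_SF = 225/750 = 0.30, a_FF = 187.5/750 = 0.25
I − A =
  [   1.00    -0.20    -0.05]
  [  -0.30     0.70    -0.30]
  [  -0.40    -0.30     0.75]
Cofactors of I−A, C_ij = (−1)^(i+j)·(minor ij) (rows/columns in the sector order above):
  C_11 = (0.70)(0.75) − (-0.30)(-0.30) = 0.4350
  C_12 = −[(-0.30)(0.75) − (-0.30)(-0.40)] = 0.3450
  C_13 = (-0.30)(-0.30) − (0.70)(-0.40) = 0.3700
  C_21 = −[(-0.20)(0.75) − (-0.05)(-0.30)] = 0.1650
  C_22 = (1.00)(0.75) − (-0.05)(-0.40) = 0.7300
  C_23 = −[(1.00)(-0.30) − (-0.20)(-0.40)] = 0.3800
  C_31 = (-0.20)(-0.30) − (-0.05)(0.70) = 0.0950
  C_32 = −[(1.00)(-0.30) − (-0.05)(-0.30)] = 0.3150
  C_33 = (1.00)(0.70) − (-0.20)(-0.30) = 0.6400
det(I−A) = Σ_j (I−A)_1j·C_1j = (1.00)(0.4350) + (-0.20)(0.3450) + (-0.05)(0.3700) = 0.3475
adj(I−A) = Cᵀ =
  [ 0.4350   0.1650   0.0950]
  [ 0.3450   0.7300   0.3150]
  [ 0.3700   0.3800   0.6400]
(I − A)⁻¹ = adj(I−A) / det(I−A) ≈
  [   1.2518     0.4748     0.2734]
  [   0.9928     2.1007     0.9065]
  [   1.0647     1.0935     1.8417]
x = (I − A)⁻¹ d = adj(I−A)·d / det(I−A), with det(I−A) = 0.3475:
  x_C = (0.4350·180 + 0.1650·60 + 0.0950·340) / 0.3475 = 120.50 / 0.3475 ≈ 346.8
  x_S = (0.3450·180 + 0.7300·60 + 0.3150·340) / 0.3475 = 213.00 / 0.3475 ≈ 612.9
  x_F = (0.3700·180 + 0.3800·60 + 0.6400·340) / 0.3475 = 307.00 / 0.3475 ≈ 883.5

x_C = 346.8, x_S = 612.9, x_F = 883.5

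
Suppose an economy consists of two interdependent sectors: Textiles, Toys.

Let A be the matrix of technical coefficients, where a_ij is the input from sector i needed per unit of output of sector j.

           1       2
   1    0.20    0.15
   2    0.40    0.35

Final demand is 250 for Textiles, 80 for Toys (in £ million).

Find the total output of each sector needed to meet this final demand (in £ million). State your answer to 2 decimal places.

x_1 = 379.35, x_2 = 356.52

I − A =
  [   0.80    -0.15]
  [  -0.40     0.65]
det(I−A) = (0.80)(0.65) − (-0.15)(-0.40) = 0.4600
adj(I−A) = [[0.65, 0.15], [0.40, 0.80]]
(I − A)⁻¹ = adj(I−A) / det(I−A) ≈
  [   1.4130     0.3261]
  [   0.8696     1.7391]
x = (I − A)⁻¹ d = adj(I−A)·d / det(I−A), with det(I−A) = 0.4600:
  x_1 = (0.65·250 + 0.15·80) / 0.4600 = 174.50 / 0.4600 ≈ 379.35
  x_2 = (0.40·250 + 0.80·80) / 0.4600 = 164.00 / 0.4600 ≈ 356.52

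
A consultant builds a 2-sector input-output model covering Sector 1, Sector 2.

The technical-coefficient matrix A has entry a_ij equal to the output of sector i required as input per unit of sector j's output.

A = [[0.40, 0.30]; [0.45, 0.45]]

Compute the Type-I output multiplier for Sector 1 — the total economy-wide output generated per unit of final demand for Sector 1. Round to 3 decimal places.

m_1 = 5.128

I − A =
  [   0.60    -0.30]
  [  -0.45     0.55]
det(I−A) = (0.60)(0.55) − (-0.30)(-0.45) = 0.1950
adj(I−A) = [[0.55, 0.30], [0.45, 0.60]]
(I − A)⁻¹ = adj(I−A) / det(I−A) ≈
  [   2.8205     1.5385]
  [   2.3077     3.0769]
The output multiplier for sector j is the column-j sum of the Leontief inverse (I − A)⁻¹ = adj(I−A) / det(I−A).
Column 1 of adj(I−A): (0.55, 0.45); det(I−A) = 0.1950.
m_1 = (0.55 + 0.45) / 0.1950 = 1.00 / 0.1950 ≈ 5.128.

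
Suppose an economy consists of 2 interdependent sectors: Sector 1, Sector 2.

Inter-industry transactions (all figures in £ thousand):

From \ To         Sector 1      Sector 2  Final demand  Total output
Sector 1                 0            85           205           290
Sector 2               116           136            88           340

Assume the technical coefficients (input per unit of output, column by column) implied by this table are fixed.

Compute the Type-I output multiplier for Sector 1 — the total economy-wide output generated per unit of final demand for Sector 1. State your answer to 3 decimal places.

Technical coefficients a_ij = z_ij / X_j:
  a_11 = 0/290 = 0.00, a_21 = 116/290 = 0.40
  a_12 = 85/340 = 0.25, a_22 = 136/340 = 0.40
I − A =
  [   1.00    -0.25]
  [  -0.40     0.60]
det(I−A) = (1.00)(0.60) − (-0.25)(-0.40) = 0.5000
adj(I−A) = [[0.60, 0.25], [0.40, 1.00]]
(I − A)⁻¹ = adj(I−A) / det(I−A) ≈
  [   1.2000     0.5000]
  [   0.8000     2.0000]
The output multiplier for sector j is the column-j sum of the Leontief inverse (I − A)⁻¹ = adj(I−A) / det(I−A).
Column 1 of adj(I−A): (0.60, 0.40); det(I−A) = 0.5000.
m_1 = (0.60 + 0.40) / 0.5000 = 1.00 / 0.5000 = 2.000.

m_1 = 2.000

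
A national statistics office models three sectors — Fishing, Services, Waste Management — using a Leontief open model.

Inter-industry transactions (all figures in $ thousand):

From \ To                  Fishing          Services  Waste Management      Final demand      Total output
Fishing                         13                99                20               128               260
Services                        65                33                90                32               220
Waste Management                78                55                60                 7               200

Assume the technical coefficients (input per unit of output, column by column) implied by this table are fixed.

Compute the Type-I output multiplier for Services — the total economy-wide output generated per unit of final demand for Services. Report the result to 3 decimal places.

m_S = 4.693

Technical coefficients a_ij = z_ij / X_j:
  a_FF = 13/260 = 0.05, a_SF = 65/260 = 0.25, a_WF = 78/260 = 0.30
  a_FS = 99/220 = 0.45, a_SS = 33/220 = 0.15, a_WS = 55/220 = 0.25
  a_FW = 20/200 = 0.10, a_SW = 90/200 = 0.45, a_WW = 60/200 = 0.30
I − A =
  [   0.95    -0.45    -0.10]
  [  -0.25     0.85    -0.45]
  [  -0.30    -0.25     0.70]
Cofactors of I−A, C_ij = (−1)^(i+j)·(minor ij) (rows/columns in the sector order above):
  C_11 = (0.85)(0.70) − (-0.45)(-0.25) = 0.4825
  C_12 = −[(-0.25)(0.70) − (-0.45)(-0.30)] = 0.3100
  C_13 = (-0.25)(-0.25) − (0.85)(-0.30) = 0.3175
  C_21 = −[(-0.45)(0.70) − (-0.10)(-0.25)] = 0.3400
  C_22 = (0.95)(0.70) − (-0.10)(-0.30) = 0.6350
  C_23 = −[(0.95)(-0.25) − (-0.45)(-0.30)] = 0.3725
  C_31 = (-0.45)(-0.45) − (-0.10)(0.85) = 0.2875
  C_32 = −[(0.95)(-0.45) − (-0.10)(-0.25)] = 0.4525
  C_33 = (0.95)(0.85) − (-0.45)(-0.25) = 0.6950
det(I−A) = Σ_j (I−A)_1j·C_1j = (0.95)(0.4825) + (-0.45)(0.3100) + (-0.10)(0.3175) = 0.287125
adj(I−A) = Cᵀ =
  [ 0.4825   0.3400   0.2875]
  [ 0.3100   0.6350   0.4525]
  [ 0.3175   0.3725   0.6950]
(I − A)⁻¹ = adj(I−A) / det(I−A) ≈
  [   1.6805     1.1842     1.0013]
  [   1.0797     2.2116     1.5760]
  [   1.1058     1.2973     2.4205]
The output multiplier for sector j is the column-j sum of the Leontief inverse (I − A)⁻¹ = adj(I−A) / det(I−A).
Column S of adj(I−A): (0.3400, 0.6350, 0.3725); det(I−A) = 0.287125.
m_S = (0.3400 + 0.6350 + 0.3725) / 0.287125 = 1.3475 / 0.287125 ≈ 4.693.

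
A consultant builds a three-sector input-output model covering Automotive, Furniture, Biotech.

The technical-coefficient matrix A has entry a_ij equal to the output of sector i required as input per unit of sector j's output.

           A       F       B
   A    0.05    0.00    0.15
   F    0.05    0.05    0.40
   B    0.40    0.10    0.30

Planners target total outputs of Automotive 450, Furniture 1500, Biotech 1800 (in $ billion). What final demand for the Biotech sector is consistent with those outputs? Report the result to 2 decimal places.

d_B = 930.00

I − A =
  [   0.95     0.00    -0.15]
  [  -0.05     0.95    -0.40]
  [  -0.40    -0.10     0.70]
d = (I − A) x:
  d_A = (+0.95)·450 + (+0.00)·1500 + (-0.15)·1800 = 157.50
  d_F = (-0.05)·450 + (+0.95)·1500 + (-0.40)·1800 = 682.50
  d_B = (-0.40)·450 + (-0.10)·1500 + (+0.70)·1800 = 930.00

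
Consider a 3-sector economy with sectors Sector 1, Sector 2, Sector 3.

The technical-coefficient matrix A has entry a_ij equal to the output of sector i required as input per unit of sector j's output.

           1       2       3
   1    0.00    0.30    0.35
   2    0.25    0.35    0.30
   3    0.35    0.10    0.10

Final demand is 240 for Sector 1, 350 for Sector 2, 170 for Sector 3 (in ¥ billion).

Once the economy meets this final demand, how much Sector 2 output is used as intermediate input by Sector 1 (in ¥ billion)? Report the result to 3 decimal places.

z_21 = 199.881

I − A =
  [   1.00    -0.30    -0.35]
  [  -0.25     0.65    -0.30]
  [  -0.35    -0.10     0.90]
Cofactors of I−A, C_ij = (−1)^(i+j)·(minor ij) (rows/columns in the sector order above):
  C_11 = (0.65)(0.90) − (-0.30)(-0.10) = 0.5550
  C_12 = −[(-0.25)(0.90) − (-0.30)(-0.35)] = 0.3300
  C_13 = (-0.25)(-0.10) − (0.65)(-0.35) = 0.2525
  C_21 = −[(-0.30)(0.90) − (-0.35)(-0.10)] = 0.3050
  C_22 = (1.00)(0.90) − (-0.35)(-0.35) = 0.7775
  C_23 = −[(1.00)(-0.10) − (-0.30)(-0.35)] = 0.2050
  C_31 = (-0.30)(-0.30) − (-0.35)(0.65) = 0.3175
  C_32 = −[(1.00)(-0.30) − (-0.35)(-0.25)] = 0.3875
  C_33 = (1.00)(0.65) − (-0.30)(-0.25) = 0.5750
det(I−A) = Σ_j (I−A)_1j·C_1j = (1.00)(0.5550) + (-0.30)(0.3300) + (-0.35)(0.2525) = 0.367625
adj(I−A) = Cᵀ =
  [ 0.5550   0.3050   0.3175]
  [ 0.3300   0.7775   0.3875]
  [ 0.2525   0.2050   0.5750]
(I − A)⁻¹ = adj(I−A) / det(I−A) ≈
  [   1.5097     0.8296     0.8637]
  [   0.8977     2.1149     1.0541]
  [   0.6868     0.5576     1.5641]
First solve x = (I − A)⁻¹ d = adj(I−A)·d / det(I−A); in particular x_1 = (0.5550·240 + 0.3050·350 + 0.3175·170) / 0.367625 = 293.925 / 0.367625 ≈ 799.52397.
Intermediate flow from 2 to 1: z_21 = a_21 · x_1 = 0.25 × 293.925 / 0.367625 = 73.48125 / 0.367625 ≈ 199.881.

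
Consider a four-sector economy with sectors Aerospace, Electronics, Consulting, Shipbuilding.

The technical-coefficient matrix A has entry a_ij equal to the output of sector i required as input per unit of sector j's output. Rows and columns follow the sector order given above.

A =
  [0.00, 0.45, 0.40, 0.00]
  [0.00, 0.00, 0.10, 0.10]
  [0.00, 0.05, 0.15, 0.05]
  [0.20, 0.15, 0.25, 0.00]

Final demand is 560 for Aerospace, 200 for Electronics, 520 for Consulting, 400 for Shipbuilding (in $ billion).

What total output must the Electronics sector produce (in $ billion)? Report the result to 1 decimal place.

x_E = 350.1

I − A =
  [   1.00    -0.45    -0.40     0.00]
  [   0.00     1.00    -0.10    -0.10]
  [   0.00    -0.05     0.85    -0.05]
  [  -0.20    -0.15    -0.25     1.00]
Compute the cofactors C_ij = (−1)^(i+j)·(3×3 minor ij) of I−A; the adjugate is their transpose:
adj(I−A) = Cᵀ =
  [ 0.817750   0.399875   0.450250   0.062500]
  [ 0.018000   0.833500   0.133000   0.090000]
  [ 0.011000   0.062000   0.976000   0.055000]
  [ 0.169000   0.220500   0.354000   0.845000]
det(I−A) = Σ_j (I−A)_1j·C_1j = (1.00)(0.817750) + (-0.45)(0.018000) + (-0.40)(0.011000) + (0.00)(0.169000) = 0.80525
(I − A)⁻¹ = adj(I−A) / det(I−A) ≈
  [   1.0155     0.4966     0.5591     0.0776]
  [   0.0224     1.0351     0.1652     0.1118]
  [   0.0137     0.0770     1.2120     0.0683]
  [   0.2099     0.2738     0.4396     1.0494]
x = (I − A)⁻¹ d = adj(I−A)·d / det(I−A), with det(I−A) = 0.80525:
  x_A = (0.817750·560 + 0.399875·200 + 0.450250·520 + 0.062500·400) / 0.80525 = 797.045 / 0.80525 ≈ 989.8
  x_E = (0.018000·560 + 0.833500·200 + 0.133000·520 + 0.090000·400) / 0.80525 = 281.94 / 0.80525 ≈ 350.1
  x_C = (0.011000·560 + 0.062000·200 + 0.976000·520 + 0.055000·400) / 0.80525 = 548.08 / 0.80525 ≈ 680.6
  x_S = (0.169000·560 + 0.220500·200 + 0.354000·520 + 0.845000·400) / 0.80525 = 660.82 / 0.80525 ≈ 820.6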